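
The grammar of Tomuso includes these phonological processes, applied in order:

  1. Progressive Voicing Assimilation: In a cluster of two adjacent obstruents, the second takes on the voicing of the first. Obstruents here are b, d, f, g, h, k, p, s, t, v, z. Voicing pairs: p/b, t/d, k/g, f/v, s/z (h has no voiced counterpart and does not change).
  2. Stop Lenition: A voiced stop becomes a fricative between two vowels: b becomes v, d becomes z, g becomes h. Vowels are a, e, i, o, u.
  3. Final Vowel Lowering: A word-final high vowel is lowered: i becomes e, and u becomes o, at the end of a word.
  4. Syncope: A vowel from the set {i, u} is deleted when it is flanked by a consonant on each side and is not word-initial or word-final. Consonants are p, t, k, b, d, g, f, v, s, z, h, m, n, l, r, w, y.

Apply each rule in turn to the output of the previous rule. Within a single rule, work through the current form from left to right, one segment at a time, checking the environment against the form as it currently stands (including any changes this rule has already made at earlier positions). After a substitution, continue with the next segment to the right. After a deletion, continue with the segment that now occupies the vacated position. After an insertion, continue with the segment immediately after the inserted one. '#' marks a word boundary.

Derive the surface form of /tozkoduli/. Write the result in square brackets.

1 Progressive Voicing Assimilation: [tozkoduli] → [tozgoduli]
2 Stop Lenition: [tozgoduli] → [tozgozuli]
3 Final Vowel Lowering: [tozgozuli] → [tozgozule]
4 Syncope: [tozgozule] → [tozgozle]

[tozgozle]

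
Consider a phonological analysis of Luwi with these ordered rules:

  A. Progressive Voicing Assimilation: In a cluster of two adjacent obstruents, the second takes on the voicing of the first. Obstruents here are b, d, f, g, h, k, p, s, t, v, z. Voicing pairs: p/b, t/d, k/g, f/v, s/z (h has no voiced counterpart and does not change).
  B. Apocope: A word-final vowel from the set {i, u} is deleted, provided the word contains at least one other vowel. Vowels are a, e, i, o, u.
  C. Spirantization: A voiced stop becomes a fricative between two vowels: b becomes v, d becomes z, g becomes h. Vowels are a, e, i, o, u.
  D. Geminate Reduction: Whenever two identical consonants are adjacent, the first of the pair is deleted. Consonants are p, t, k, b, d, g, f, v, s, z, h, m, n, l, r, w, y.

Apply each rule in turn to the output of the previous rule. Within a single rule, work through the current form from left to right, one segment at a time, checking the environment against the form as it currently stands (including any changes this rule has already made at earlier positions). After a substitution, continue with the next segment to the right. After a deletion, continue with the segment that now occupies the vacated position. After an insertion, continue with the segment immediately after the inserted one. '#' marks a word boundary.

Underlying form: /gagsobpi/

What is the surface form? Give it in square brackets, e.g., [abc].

A Progressive Voicing Assimilation: [gagsobpi] → [gagzobbi]
B Apocope: [gagzobbi] → [gagzobb]
C Spirantization: no change — [gagzobb]
D Geminate Reduction: [gagzobb] → [gagzob]

[gagzob]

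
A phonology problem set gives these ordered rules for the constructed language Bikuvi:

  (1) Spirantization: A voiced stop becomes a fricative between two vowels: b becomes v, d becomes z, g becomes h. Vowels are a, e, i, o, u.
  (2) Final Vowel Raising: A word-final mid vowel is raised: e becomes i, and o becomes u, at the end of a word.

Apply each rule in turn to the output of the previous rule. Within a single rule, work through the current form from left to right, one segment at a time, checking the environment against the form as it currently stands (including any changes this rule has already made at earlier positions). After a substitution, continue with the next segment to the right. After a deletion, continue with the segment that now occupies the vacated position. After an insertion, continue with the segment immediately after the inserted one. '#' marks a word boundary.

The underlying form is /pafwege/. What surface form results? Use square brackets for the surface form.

(1) Spirantization: [pafwege] → [pafwehe]
(2) Final Vowel Raising: [pafwehe] → [pafwehi]

[pafwehi]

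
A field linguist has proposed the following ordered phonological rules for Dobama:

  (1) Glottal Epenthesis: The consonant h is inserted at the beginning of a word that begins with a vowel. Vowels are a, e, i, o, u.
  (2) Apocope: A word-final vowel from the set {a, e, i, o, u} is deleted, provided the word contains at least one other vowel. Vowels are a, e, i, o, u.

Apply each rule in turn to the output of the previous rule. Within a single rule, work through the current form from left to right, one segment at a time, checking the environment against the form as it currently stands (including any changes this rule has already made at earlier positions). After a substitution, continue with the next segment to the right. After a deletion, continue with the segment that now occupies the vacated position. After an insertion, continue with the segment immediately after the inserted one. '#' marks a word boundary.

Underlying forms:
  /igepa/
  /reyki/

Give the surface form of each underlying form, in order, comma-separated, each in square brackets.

[higep], [reyk]

/igepa/:
  (1) Glottal Epenthesis: [igepa] → [higepa]
  (2) Apocope: [higepa] → [higep]
/reyki/:
  (1) Glottal Epenthesis: no change — [reyki]
  (2) Apocope: [reyki] → [reyk]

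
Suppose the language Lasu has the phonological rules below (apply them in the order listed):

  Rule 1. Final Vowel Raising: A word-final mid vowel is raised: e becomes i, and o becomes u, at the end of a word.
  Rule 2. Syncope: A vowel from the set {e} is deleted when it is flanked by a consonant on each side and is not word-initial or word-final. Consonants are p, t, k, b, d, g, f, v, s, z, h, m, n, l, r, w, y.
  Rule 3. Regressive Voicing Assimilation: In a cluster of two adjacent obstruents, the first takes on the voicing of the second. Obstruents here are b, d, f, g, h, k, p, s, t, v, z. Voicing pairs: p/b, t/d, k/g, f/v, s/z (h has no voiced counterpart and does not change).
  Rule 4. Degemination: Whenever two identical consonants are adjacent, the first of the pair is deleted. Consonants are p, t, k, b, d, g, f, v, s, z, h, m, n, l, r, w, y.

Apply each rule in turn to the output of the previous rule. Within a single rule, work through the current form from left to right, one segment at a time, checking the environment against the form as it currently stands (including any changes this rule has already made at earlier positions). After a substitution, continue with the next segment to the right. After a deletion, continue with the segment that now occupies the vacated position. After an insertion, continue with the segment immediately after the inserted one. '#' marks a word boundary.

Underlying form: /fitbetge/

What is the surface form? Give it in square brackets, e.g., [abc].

Rule 1 Final Vowel Raising: [fitbetge] → [fitbetgi]
Rule 2 Syncope: [fitbetgi] → [fitbtgi]
Rule 3 Regressive Voicing Assimilation: [fitbtgi] → [fidpdgi]
Rule 4 Degemination: no change — [fidpdgi]

[fidpdgi]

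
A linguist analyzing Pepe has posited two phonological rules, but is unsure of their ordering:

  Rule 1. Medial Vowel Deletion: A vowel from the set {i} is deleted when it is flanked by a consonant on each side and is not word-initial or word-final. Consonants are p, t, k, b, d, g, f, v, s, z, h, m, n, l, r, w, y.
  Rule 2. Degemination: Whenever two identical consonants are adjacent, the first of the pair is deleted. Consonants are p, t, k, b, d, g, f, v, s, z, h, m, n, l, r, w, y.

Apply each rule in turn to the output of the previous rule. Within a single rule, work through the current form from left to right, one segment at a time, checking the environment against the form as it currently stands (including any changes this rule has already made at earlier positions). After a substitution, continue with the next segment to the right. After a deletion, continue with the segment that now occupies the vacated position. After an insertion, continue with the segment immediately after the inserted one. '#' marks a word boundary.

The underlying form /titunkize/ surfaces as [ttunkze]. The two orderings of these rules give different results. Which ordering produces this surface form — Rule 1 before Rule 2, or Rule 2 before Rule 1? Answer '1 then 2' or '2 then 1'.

Order 1 then 2:
  1 Medial Vowel Deletion: [titunkize] → [ttunkze]
  2 Degemination: [ttunkze] → [tunkze]
  result: [tunkze]
Order 2 then 1:
  2 Degemination: no change — [titunkize]
  1 Medial Vowel Deletion: [titunkize] → [ttunkze]
  result: [ttunkze]

2 then 1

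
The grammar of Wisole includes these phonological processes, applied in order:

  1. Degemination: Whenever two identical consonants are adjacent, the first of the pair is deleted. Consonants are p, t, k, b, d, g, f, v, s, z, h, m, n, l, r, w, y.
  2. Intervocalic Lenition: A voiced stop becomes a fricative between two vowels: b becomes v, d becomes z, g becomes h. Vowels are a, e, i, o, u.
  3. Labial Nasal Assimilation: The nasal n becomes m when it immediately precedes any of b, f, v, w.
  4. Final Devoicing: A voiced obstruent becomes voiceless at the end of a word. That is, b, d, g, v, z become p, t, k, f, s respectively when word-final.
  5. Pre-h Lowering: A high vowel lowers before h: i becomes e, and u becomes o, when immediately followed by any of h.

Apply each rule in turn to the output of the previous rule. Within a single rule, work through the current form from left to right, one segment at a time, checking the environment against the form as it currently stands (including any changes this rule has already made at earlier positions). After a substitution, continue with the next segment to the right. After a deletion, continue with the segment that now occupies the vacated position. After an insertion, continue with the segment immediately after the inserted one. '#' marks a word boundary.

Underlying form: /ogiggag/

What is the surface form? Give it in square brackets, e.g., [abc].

1 Degemination: [ogiggag] → [ogigag]
2 Intervocalic Lenition: [ogigag] → [ohihag]
3 Labial Nasal Assimilation: no change — [ohihag]
4 Final Devoicing: [ohihag] → [ohihak]
5 Pre-h Lowering: [ohihak] → [ohehak]

[ohehak]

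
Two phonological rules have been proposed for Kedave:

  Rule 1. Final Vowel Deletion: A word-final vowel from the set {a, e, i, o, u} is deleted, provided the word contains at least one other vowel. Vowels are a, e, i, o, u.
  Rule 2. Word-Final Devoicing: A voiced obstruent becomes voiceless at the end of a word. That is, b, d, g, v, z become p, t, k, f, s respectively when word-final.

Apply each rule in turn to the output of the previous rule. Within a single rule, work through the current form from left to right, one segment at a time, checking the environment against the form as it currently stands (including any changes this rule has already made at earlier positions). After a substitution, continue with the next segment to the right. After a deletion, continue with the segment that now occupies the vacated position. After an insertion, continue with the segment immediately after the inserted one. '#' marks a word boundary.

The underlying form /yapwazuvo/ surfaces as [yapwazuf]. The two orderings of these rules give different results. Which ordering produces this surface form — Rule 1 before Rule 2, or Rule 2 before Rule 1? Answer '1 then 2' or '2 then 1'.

Order 1 then 2:
  1 Final Vowel Deletion: [yapwazuvo] → [yapwazuv]
  2 Word-Final Devoicing: [yapwazuv] → [yapwazuf]
  result: [yapwazuf]
Order 2 then 1:
  2 Word-Final Devoicing: no change — [yapwazuvo]
  1 Final Vowel Deletion: [yapwazuvo] → [yapwazuv]
  result: [yapwazuv]

1 then 2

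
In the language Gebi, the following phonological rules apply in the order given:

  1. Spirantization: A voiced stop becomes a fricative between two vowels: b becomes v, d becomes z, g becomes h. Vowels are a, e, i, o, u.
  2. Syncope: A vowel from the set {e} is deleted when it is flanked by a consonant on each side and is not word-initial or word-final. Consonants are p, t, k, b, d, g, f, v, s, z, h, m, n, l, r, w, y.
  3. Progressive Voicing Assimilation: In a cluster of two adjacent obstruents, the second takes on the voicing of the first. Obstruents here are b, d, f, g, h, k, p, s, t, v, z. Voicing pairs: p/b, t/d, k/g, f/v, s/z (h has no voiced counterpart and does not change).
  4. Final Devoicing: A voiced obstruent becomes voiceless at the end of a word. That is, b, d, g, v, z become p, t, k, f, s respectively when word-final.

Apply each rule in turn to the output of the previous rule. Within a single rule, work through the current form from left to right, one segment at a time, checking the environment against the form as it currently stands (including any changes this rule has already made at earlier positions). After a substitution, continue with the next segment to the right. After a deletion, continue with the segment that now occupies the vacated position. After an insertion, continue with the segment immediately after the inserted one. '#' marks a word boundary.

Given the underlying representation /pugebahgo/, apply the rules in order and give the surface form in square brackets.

1 Spirantization: [pugebahgo] → [puhevahgo]
2 Syncope: [puhevahgo] → [puhvahgo]
3 Progressive Voicing Assimilation: [puhvahgo] → [puhfahko]
4 Final Devoicing: no change — [puhfahko]

[puhfahko]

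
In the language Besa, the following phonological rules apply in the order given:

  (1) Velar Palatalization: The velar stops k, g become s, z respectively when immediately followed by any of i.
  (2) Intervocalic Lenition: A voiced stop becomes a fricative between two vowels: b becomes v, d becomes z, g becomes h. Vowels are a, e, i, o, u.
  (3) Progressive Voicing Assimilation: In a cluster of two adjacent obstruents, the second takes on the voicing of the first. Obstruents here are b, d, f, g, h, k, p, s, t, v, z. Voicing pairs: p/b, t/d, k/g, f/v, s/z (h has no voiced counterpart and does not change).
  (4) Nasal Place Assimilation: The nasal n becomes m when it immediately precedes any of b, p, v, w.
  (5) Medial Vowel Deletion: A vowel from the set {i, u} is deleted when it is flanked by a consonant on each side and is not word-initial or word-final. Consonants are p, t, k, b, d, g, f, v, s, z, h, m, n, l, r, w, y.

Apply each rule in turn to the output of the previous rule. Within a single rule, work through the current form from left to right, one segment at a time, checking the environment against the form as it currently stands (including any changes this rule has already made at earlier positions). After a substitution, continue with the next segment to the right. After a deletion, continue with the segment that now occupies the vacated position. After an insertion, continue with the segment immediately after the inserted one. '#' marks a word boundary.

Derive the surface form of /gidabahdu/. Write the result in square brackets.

[zzavahtu]

(1) Velar Palatalization: [gidabahdu] → [zidabahdu]
(2) Intervocalic Lenition: [zidabahdu] → [zizavahdu]
(3) Progressive Voicing Assimilation: [zizavahdu] → [zizavahtu]
(4) Nasal Place Assimilation: no change — [zizavahtu]
(5) Medial Vowel Deletion: [zizavahtu] → [zzavahtu]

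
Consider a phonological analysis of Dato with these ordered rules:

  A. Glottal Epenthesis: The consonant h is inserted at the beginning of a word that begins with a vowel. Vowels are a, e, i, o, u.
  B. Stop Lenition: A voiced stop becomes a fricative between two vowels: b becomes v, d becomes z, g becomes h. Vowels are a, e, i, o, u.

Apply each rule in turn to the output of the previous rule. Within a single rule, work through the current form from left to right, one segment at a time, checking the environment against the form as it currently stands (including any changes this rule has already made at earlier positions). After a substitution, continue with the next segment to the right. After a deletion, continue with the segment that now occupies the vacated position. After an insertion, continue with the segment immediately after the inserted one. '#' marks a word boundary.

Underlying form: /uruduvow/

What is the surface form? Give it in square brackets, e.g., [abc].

[huruzuvow]

A Glottal Epenthesis: [uruduvow] → [huruduvow]
B Stop Lenition: [huruduvow] → [huruzuvow]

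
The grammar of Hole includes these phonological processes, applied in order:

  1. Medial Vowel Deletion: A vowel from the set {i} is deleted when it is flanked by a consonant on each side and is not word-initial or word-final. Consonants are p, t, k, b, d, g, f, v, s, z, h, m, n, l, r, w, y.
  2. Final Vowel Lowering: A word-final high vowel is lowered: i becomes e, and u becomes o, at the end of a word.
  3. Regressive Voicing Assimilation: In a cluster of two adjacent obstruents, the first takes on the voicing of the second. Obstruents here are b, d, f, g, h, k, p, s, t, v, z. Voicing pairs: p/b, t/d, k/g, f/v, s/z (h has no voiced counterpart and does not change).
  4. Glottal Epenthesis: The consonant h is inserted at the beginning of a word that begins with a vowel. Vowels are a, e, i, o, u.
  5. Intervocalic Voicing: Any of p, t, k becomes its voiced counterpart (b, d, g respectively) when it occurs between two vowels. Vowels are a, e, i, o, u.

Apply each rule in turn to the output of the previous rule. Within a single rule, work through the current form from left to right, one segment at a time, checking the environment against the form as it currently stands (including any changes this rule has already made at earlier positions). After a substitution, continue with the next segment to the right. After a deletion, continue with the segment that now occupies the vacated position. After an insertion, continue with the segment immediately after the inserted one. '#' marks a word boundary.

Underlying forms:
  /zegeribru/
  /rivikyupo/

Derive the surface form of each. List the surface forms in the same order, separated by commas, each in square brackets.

[zegerbro], [rfkyubo]

/zegeribru/:
  1 Medial Vowel Deletion: [zegeribru] → [zegerbru]
  2 Final Vowel Lowering: [zegerbru] → [zegerbro]
  3 Regressive Voicing Assimilation: no change — [zegerbro]
  4 Glottal Epenthesis: no change — [zegerbro]
  5 Intervocalic Voicing: no change — [zegerbro]
/rivikyupo/:
  1 Medial Vowel Deletion: [rivikyupo] → [rvkyupo]
  2 Final Vowel Lowering: no change — [rvkyupo]
  3 Regressive Voicing Assimilation: [rvkyupo] → [rfkyupo]
  4 Glottal Epenthesis: no change — [rfkyupo]
  5 Intervocalic Voicing: [rfkyupo] → [rfkyubo]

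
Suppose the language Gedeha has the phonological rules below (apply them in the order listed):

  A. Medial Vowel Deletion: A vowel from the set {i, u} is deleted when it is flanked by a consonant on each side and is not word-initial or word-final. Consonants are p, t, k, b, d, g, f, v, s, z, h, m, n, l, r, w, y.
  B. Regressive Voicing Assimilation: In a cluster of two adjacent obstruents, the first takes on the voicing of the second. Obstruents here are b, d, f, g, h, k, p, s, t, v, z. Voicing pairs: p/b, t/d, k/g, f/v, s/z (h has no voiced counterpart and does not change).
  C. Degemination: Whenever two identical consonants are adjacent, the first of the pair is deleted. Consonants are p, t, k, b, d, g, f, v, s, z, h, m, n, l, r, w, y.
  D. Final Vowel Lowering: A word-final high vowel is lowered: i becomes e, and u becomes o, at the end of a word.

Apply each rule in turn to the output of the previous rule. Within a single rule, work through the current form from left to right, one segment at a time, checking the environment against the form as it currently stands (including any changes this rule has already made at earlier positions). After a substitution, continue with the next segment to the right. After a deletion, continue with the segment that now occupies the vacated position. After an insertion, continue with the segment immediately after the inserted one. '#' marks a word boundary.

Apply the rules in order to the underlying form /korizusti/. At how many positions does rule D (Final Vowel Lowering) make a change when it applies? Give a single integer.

1

A Medial Vowel Deletion: [korizusti] → [korzsti]
B Regressive Voicing Assimilation: [korzsti] → [korssti]
C Degemination: [korssti] → [korsti]
D Final Vowel Lowering: [korsti] → [korste]
Rule D changed 1 position(s).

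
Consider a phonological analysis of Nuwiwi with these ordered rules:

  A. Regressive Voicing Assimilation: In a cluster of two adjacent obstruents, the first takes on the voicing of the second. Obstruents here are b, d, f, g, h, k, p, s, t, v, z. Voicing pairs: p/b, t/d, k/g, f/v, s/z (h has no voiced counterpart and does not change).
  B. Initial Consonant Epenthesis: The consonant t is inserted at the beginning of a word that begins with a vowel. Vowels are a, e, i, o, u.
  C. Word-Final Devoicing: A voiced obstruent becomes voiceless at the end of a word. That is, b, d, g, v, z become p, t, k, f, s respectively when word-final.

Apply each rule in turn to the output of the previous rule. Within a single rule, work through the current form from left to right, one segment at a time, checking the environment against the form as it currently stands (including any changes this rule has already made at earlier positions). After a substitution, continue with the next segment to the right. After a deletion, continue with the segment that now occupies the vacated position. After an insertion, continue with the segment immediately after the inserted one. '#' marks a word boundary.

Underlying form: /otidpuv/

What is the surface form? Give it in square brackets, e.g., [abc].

[totitpuf]

A Regressive Voicing Assimilation: [otidpuv] → [otitpuv]
B Initial Consonant Epenthesis: [otitpuv] → [totitpuv]
C Word-Final Devoicing: [totitpuv] → [totitpuf]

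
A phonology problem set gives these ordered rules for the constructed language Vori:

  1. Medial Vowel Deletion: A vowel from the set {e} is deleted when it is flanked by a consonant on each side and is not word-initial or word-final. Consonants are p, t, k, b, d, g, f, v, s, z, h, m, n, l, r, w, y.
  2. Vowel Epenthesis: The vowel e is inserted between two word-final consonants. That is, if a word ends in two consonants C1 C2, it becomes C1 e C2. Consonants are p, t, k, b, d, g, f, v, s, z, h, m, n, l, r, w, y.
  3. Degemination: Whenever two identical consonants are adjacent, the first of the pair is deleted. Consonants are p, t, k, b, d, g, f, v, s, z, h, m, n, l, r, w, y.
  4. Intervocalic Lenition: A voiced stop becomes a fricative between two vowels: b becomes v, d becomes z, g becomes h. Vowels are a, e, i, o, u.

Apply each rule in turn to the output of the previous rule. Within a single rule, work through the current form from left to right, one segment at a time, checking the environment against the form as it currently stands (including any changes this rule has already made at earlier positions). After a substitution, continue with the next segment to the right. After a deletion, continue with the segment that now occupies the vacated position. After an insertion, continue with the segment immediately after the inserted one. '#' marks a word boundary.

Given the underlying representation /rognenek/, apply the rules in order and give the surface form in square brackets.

[rognek]

1 Medial Vowel Deletion: [rognenek] → [rognnk]
2 Vowel Epenthesis: [rognnk] → [rognnek]
3 Degemination: [rognnek] → [rognek]
4 Intervocalic Lenition: no change — [rognek]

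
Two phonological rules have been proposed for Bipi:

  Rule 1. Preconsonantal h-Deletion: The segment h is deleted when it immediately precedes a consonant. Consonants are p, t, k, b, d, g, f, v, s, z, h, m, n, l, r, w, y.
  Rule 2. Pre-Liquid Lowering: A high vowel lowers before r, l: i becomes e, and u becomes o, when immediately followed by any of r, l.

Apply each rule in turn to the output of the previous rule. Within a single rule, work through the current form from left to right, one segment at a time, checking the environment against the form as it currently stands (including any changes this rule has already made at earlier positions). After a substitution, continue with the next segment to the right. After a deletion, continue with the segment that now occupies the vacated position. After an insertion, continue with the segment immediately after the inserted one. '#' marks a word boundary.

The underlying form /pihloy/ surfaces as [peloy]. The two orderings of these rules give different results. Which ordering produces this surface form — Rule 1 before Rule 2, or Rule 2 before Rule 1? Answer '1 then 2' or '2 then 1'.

1 then 2

Order 1 then 2:
  1 Preconsonantal h-Deletion: [pihloy] → [piloy]
  2 Pre-Liquid Lowering: [piloy] → [peloy]
  result: [peloy]
Order 2 then 1:
  2 Pre-Liquid Lowering: no change — [pihloy]
  1 Preconsonantal h-Deletion: [pihloy] → [piloy]
  result: [piloy]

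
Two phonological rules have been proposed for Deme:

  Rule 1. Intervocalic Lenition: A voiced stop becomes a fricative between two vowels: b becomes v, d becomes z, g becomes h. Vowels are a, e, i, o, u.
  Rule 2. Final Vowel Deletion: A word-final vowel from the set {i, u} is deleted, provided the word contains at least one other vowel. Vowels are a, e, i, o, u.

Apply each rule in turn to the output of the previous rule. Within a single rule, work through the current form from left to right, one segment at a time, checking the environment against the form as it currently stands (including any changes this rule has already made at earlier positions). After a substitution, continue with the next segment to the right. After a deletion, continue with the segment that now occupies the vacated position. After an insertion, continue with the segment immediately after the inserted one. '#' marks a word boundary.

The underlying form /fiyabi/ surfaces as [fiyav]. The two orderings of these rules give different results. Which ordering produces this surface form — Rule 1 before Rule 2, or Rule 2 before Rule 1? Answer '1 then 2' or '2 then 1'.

1 then 2

Order 1 then 2:
  1 Intervocalic Lenition: [fiyabi] → [fiyavi]
  2 Final Vowel Deletion: [fiyavi] → [fiyav]
  result: [fiyav]
Order 2 then 1:
  2 Final Vowel Deletion: [fiyabi] → [fiyab]
  1 Intervocalic Lenition: no change — [fiyab]
  result: [fiyab]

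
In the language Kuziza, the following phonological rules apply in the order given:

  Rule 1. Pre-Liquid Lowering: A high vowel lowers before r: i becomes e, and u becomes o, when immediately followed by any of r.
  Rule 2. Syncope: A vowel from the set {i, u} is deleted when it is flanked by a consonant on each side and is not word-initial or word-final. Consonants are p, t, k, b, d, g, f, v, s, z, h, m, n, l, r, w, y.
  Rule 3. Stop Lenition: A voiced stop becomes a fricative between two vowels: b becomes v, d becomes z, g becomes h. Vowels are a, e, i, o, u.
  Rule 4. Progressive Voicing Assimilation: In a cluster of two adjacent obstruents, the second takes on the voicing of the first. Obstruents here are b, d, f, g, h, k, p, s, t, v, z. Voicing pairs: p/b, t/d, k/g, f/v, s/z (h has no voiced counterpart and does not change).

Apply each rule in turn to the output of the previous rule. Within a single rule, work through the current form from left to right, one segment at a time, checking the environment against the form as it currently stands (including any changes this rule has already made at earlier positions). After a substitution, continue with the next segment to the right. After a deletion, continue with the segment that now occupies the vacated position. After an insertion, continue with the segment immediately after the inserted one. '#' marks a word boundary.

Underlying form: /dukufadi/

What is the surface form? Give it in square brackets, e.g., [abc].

[dgvazi]

Rule 1 Pre-Liquid Lowering: no change — [dukufadi]
Rule 2 Syncope: [dukufadi] → [dkfadi]
Rule 3 Stop Lenition: [dkfadi] → [dkfazi]
Rule 4 Progressive Voicing Assimilation: [dkfazi] → [dgvazi]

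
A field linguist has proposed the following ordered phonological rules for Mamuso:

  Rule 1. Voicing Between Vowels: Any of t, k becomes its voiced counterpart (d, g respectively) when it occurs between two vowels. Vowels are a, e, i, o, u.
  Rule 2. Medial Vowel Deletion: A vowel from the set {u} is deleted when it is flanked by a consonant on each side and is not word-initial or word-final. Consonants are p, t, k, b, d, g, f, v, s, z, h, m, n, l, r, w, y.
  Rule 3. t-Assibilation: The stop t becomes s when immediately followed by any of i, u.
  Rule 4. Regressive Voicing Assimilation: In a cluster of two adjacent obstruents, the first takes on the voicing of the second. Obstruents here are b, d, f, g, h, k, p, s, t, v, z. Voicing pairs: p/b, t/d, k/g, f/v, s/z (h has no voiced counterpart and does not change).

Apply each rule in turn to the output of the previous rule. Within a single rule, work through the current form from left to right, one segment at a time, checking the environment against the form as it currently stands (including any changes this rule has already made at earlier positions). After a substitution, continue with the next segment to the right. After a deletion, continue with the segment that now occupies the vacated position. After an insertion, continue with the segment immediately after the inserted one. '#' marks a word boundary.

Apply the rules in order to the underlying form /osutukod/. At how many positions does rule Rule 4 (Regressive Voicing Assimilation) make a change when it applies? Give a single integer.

Rule 1 Voicing Between Vowels: [osutukod] → [osudugod]
Rule 2 Medial Vowel Deletion: [osudugod] → [osdgod]
Rule 3 t-Assibilation: no change — [osdgod]
Rule 4 Regressive Voicing Assimilation: [osdgod] → [ozdgod]
Rule Rule 4 changed 1 position(s).

1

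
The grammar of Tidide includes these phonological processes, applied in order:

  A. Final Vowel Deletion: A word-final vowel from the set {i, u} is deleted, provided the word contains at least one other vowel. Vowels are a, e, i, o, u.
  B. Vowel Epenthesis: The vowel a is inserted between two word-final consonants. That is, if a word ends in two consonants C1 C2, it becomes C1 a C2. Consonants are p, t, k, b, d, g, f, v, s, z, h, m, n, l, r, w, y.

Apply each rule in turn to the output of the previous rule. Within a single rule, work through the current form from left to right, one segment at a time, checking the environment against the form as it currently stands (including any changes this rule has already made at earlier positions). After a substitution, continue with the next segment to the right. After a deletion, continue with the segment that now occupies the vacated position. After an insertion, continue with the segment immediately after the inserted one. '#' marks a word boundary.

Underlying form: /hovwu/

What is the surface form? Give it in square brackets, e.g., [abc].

A Final Vowel Deletion: [hovwu] → [hovw]
B Vowel Epenthesis: [hovw] → [hovaw]

[hovaw]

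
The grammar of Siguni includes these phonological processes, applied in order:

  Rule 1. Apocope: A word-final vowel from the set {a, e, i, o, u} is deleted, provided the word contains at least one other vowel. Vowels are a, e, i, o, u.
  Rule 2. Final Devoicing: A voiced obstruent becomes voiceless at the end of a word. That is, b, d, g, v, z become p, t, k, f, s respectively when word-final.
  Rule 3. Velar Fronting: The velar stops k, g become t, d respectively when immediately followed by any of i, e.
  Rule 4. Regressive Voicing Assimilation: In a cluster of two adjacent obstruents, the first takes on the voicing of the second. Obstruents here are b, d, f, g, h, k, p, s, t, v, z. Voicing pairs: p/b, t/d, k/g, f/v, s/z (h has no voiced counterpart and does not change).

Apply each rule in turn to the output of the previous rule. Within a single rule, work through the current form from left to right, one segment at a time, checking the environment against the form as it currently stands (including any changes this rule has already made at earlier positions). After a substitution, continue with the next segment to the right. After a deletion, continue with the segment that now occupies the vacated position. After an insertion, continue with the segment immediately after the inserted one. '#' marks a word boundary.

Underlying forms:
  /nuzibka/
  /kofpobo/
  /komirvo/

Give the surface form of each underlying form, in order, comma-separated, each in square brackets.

/nuzibka/:
  Rule 1 Apocope: [nuzibka] → [nuzibk]
  Rule 2 Final Devoicing: no change — [nuzibk]
  Rule 3 Velar Fronting: no change — [nuzibk]
  Rule 4 Regressive Voicing Assimilation: [nuzibk] → [nuzipk]
/kofpobo/:
  Rule 1 Apocope: [kofpobo] → [kofpob]
  Rule 2 Final Devoicing: [kofpob] → [kofpop]
  Rule 3 Velar Fronting: no change — [kofpop]
  Rule 4 Regressive Voicing Assimilation: no change — [kofpop]
/komirvo/:
  Rule 1 Apocope: [komirvo] → [komirv]
  Rule 2 Final Devoicing: [komirv] → [komirf]
  Rule 3 Velar Fronting: no change — [komirf]
  Rule 4 Regressive Voicing Assimilation: no change — [komirf]

[nuzipk], [kofpop], [komirf]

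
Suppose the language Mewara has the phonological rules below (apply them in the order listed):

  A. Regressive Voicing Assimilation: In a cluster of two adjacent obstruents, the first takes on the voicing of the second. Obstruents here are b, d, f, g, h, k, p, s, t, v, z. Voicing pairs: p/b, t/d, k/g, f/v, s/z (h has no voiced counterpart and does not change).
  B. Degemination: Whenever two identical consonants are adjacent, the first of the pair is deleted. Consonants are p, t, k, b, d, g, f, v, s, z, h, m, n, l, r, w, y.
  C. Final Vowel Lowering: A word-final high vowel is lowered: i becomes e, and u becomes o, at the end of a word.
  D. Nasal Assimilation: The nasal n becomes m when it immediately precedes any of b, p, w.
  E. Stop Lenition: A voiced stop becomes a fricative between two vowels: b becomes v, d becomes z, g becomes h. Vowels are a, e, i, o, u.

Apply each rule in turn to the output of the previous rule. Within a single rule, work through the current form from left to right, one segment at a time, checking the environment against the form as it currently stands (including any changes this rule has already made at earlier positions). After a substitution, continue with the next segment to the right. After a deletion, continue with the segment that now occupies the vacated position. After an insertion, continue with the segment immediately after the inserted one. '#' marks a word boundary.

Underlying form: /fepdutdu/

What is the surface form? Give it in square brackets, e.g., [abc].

A Regressive Voicing Assimilation: [fepdutdu] → [febduddu]
B Degemination: [febduddu] → [febdudu]
C Final Vowel Lowering: [febdudu] → [febdudo]
D Nasal Assimilation: no change — [febdudo]
E Stop Lenition: [febdudo] → [febduzo]

[febduzo]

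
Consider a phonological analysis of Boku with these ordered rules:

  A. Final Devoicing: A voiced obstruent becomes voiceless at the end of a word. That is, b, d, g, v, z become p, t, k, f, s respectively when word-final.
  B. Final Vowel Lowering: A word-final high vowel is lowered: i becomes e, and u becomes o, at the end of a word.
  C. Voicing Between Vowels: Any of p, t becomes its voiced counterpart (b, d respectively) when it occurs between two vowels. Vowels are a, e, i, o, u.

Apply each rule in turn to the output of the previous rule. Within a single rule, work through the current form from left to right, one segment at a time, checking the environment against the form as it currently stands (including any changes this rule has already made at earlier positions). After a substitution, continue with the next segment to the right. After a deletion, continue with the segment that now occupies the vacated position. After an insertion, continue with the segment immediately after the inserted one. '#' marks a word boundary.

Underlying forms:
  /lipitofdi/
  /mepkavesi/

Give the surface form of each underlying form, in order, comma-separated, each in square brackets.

[libidofde], [mepkavese]

/lipitofdi/:
  A Final Devoicing: no change — [lipitofdi]
  B Final Vowel Lowering: [lipitofdi] → [lipitofde]
  C Voicing Between Vowels: [lipitofde] → [libidofde]
/mepkavesi/:
  A Final Devoicing: no change — [mepkavesi]
  B Final Vowel Lowering: [mepkavesi] → [mepkavese]
  C Voicing Between Vowels: no change — [mepkavese]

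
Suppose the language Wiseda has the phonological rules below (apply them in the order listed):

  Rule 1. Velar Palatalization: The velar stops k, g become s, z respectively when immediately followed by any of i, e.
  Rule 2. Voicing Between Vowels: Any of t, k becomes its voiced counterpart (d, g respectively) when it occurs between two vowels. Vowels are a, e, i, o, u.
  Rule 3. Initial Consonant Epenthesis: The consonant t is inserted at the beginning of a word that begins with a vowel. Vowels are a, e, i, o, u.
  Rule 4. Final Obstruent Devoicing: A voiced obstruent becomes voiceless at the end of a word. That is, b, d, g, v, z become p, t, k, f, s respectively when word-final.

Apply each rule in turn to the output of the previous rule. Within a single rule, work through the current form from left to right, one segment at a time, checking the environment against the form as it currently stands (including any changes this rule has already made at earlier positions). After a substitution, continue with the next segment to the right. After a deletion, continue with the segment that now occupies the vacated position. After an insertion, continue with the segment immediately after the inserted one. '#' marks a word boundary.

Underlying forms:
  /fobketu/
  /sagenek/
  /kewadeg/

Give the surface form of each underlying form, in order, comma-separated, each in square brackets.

[fobsedu], [sazenek], [sewadek]

/fobketu/:
  Rule 1 Velar Palatalization: [fobketu] → [fobsetu]
  Rule 2 Voicing Between Vowels: [fobsetu] → [fobsedu]
  Rule 3 Initial Consonant Epenthesis: no change — [fobsedu]
  Rule 4 Final Obstruent Devoicing: no change — [fobsedu]
/sagenek/:
  Rule 1 Velar Palatalization: [sagenek] → [sazenek]
  Rule 2 Voicing Between Vowels: no change — [sazenek]
  Rule 3 Initial Consonant Epenthesis: no change — [sazenek]
  Rule 4 Final Obstruent Devoicing: no change — [sazenek]
/kewadeg/:
  Rule 1 Velar Palatalization: [kewadeg] → [sewadeg]
  Rule 2 Voicing Between Vowels: no change — [sewadeg]
  Rule 3 Initial Consonant Epenthesis: no change — [sewadeg]
  Rule 4 Final Obstruent Devoicing: [sewadeg] → [sewadek]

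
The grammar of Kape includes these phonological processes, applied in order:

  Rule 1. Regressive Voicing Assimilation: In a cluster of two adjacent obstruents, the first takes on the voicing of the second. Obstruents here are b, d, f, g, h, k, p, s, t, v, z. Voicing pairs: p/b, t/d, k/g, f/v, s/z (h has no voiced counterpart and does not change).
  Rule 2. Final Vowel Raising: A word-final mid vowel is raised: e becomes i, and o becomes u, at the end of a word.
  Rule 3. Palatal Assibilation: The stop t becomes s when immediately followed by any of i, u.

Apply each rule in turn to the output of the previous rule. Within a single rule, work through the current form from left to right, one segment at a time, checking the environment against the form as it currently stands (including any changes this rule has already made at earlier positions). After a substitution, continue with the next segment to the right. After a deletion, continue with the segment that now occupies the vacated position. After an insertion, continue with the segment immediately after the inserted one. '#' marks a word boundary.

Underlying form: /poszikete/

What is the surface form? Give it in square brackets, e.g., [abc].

[pozzikesi]

Rule 1 Regressive Voicing Assimilation: [poszikete] → [pozzikete]
Rule 2 Final Vowel Raising: [pozzikete] → [pozziketi]
Rule 3 Palatal Assibilation: [pozziketi] → [pozzikesi]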